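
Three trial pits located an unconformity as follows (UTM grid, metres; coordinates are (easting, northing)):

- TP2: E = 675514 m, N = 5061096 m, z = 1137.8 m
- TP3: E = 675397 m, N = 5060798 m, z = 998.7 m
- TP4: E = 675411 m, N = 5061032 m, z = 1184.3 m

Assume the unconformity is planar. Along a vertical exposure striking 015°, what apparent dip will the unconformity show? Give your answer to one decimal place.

Let the plane be z = a·E + b·N + c.
TP3−TP2: −117a − 298b = −139.1;  TP4−TP2: −103a − 64b = 46.5.
Solving gives a = −0.98075, b = 0.85184.
Unit vector along 015° is (sin 15°, cos 15°) = (0.2588, 0.9659).
Slope in that direction = a·(0.2588) + b·(0.9659) = 0.56898.
Apparent dip = arctan|0.56898| = 29.6° (true dip is 52.4°, so apparent ≤ true as expected).

29.6°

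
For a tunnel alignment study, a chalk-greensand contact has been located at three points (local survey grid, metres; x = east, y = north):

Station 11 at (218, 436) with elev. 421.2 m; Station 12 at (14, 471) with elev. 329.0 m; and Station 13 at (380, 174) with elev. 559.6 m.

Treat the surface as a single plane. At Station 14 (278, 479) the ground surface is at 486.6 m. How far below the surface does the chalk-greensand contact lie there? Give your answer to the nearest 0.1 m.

53.1 m

Two edge vectors: Station 11→Station 12 = (-204, 35, -92.2), Station 11→Station 13 = (162, -262, 138.4).
Normal n = (Station 11→Station 12) × (Station 11→Station 13) = (-19312.4, 13297.2, 47778).
So ∂z/∂x = −n_x/n_z = 0.40421 and ∂z/∂y = −n_y/n_z = −0.27831.
Intercept c from Station 11: 421.2 − 88.12 + 121.34 = 454.43.
At (278, 479): z_contact = 112.37 − 133.31 + 454.43 = 433.49 m.
Depth below ground = 486.6 − 433.49 = 53.1 m.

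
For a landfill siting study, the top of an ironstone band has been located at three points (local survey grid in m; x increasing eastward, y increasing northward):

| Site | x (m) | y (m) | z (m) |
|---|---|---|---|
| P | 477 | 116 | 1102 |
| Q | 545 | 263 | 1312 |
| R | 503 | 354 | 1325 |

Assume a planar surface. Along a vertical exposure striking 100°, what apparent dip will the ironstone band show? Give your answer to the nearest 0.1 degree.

51.0°

Two edge vectors: P→Q = (68, 147, 210), P→R = (26, 238, 223).
Normal n = (P→Q) × (P→R) = (-17199, -9704, 12362).
So ∂z/∂x = −n_x/n_z = 1.39128 and ∂z/∂y = −n_y/n_z = 0.78499.
Unit vector along 100° is (sin 100°, cos 100°) = (0.9848, -0.1736).
Slope in that direction = a·(0.9848) + b·(-0.1736) = 1.23383.
Apparent dip = arctan|1.23383| = 51.0° (true dip is 58.0°, so apparent ≤ true as expected).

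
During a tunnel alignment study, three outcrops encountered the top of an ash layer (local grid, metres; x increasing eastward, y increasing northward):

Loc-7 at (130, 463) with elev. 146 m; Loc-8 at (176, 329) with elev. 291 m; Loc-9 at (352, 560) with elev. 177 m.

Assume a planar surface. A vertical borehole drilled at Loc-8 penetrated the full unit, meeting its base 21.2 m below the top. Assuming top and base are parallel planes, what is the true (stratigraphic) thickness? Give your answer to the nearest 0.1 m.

14.7 m

Two edge vectors: Loc-7→Loc-8 = (46, -134, 145), Loc-7→Loc-9 = (222, 97, 31).
Normal n = (Loc-7→Loc-8) × (Loc-7→Loc-9) = (-18219, 30764, 34210).
So ∂z/∂x = −n_x/n_z = 0.53256 and ∂z/∂y = −n_y/n_z = −0.89927.
|∇z| = √(a²+b²) = 1.04514, so dip δ = arctan(1.04514) = 46.26°.
True thickness = vertical thickness × cos δ = 21.2 × cos 46.26° = 14.7 m.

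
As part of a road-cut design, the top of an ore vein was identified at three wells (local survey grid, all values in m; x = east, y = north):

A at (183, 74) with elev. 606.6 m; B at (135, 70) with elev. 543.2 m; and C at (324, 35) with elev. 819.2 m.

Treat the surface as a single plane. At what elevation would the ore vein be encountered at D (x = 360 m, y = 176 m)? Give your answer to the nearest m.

Let the plane be z = a·x + b·y + c.
B−A: −48a − 4b = −63.4;  C−A: 141a − 39b = 212.6.
Solving gives a = 1.36412, b = −0.51946.
Then c = 606.6 − a·183 − b·74 = 395.41.
At (360, 176): z = 491.1 − 91.4 + 395.41 = 795.1 m.

795 m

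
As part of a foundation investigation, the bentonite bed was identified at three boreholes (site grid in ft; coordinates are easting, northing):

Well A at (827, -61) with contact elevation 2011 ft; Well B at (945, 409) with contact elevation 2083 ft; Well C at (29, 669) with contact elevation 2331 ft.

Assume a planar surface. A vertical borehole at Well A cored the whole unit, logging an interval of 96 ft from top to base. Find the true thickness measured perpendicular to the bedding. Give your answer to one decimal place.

Two edge vectors: Well A→Well B = (118, 470, 72), Well A→Well C = (-798, 730, 320).
Normal n = (Well A→Well B) × (Well A→Well C) = (97840, -95216, 461200).
So ∂z/∂easting = −n_x/n_z = −0.21214 and ∂z/∂northing = −n_y/n_z = 0.20645.
|∇z| = √(a²+b²) = 0.29602, so dip δ = arctan(0.29602) = 16.49°.
True thickness = vertical thickness × cos δ = 96 × cos 16.49° = 92.1 ft.

92.1 ft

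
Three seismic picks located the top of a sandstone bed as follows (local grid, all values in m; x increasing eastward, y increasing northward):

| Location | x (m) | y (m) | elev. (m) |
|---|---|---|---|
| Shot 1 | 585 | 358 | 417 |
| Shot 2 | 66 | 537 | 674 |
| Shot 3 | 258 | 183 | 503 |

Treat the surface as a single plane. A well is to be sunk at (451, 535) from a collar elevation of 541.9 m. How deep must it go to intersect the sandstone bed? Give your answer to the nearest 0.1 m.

Two edge vectors: Shot 1→Shot 2 = (-519, 179, 257), Shot 1→Shot 3 = (-327, -175, 86).
Normal n = (Shot 1→Shot 2) × (Shot 1→Shot 3) = (60369, -39405, 149358).
So ∂z/∂x = −n_x/n_z = −0.40419 and ∂z/∂y = −n_y/n_z = 0.26383.
Intercept c from Shot 1: 417 + 236.45 − 94.45 = 559.00.
At (451, 535): z_contact = −182.29 + 141.15 + 559.00 = 517.86 m.
Depth below ground = 541.9 − 517.86 = 24.0 m.

24.0 m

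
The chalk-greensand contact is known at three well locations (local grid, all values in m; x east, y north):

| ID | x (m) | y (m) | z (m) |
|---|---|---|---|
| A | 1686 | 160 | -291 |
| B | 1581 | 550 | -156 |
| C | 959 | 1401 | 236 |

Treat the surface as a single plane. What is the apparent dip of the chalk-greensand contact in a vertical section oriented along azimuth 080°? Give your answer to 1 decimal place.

Two edge vectors: A→B = (-105, 390, 135), A→C = (-727, 1241, 527).
Normal n = (A→B) × (A→C) = (37995, -42810, 153225).
So ∂z/∂x = −n_x/n_z = −0.24797 and ∂z/∂y = −n_y/n_z = 0.27939.
Unit vector along 080° is (sin 80°, cos 80°) = (0.9848, 0.1736).
Slope in that direction = a·(0.9848) + b·(0.1736) = −0.19569.
Apparent dip = arctan|0.19569| = 11.1° (true dip is 20.5°, so apparent ≤ true as expected).

11.1°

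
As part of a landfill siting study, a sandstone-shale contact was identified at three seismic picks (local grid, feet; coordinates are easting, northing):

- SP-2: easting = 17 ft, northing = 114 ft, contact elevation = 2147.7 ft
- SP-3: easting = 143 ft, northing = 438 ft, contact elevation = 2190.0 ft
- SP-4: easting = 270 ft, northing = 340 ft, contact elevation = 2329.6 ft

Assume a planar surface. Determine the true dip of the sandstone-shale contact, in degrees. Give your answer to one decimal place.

Two edge vectors: SP-2→SP-3 = (126, 324, 42.3), SP-2→SP-4 = (253, 226, 181.9).
Normal n = (SP-2→SP-3) × (SP-2→SP-4) = (49375.8, -12217.5, -53496).
So ∂z/∂easting = −n_x/n_z = 0.92298 and ∂z/∂northing = −n_y/n_z = −0.22838.
Gradient magnitude |∇z| = √(a² + b²) = √(0.85189 + 0.05216) = 0.95082.
True dip = arctan(0.95082) = 43.6°, dipping toward WNW (azimuth ≈ 284°).

43.6°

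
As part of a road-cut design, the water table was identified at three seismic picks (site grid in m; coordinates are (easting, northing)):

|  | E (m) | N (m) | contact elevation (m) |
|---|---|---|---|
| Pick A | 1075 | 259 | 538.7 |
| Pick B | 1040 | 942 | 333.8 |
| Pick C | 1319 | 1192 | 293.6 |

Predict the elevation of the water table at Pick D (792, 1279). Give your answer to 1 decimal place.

Let the plane be z = a·E + b·N + c.
Pick B−Pick A: −35a + 683b = −204.9;  Pick C−Pick A: 244a + 933b = −245.1.
Solving gives a = 0.119255, b = −0.293889.
Then c = 538.7 − a·1075 − b·259 = 486.62.
At (792, 1279): z = 94.5 − 375.9 + 486.62 = 205.2 m.

205.2 m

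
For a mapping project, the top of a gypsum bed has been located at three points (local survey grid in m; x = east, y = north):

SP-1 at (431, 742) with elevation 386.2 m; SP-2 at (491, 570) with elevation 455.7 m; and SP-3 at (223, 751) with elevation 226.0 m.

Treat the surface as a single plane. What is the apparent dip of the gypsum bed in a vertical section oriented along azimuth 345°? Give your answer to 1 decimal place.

18.3°

Let the plane be z = a·x + b·y + c.
SP-2−SP-1: 60a − 172b = 69.5;  SP-3−SP-1: −208a + 9b = −160.2.
Solving gives a = 0.76424, b = −0.13747.
Unit vector along 345° is (sin 345°, cos 345°) = (-0.2588, 0.9659).
Slope in that direction = a·(-0.2588) + b·(0.9659) = −0.33059.
Apparent dip = arctan|0.33059| = 18.3° (true dip is 37.8°, so apparent ≤ true as expected).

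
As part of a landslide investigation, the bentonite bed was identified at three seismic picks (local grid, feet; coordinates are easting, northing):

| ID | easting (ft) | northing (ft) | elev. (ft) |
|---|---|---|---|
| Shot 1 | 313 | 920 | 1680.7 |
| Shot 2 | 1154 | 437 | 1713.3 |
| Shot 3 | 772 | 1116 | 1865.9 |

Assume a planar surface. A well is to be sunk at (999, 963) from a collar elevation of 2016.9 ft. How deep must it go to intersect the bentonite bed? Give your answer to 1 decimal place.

Let the plane be z = a·easting + b·northing + c.
Shot 2−Shot 1: 841a − 483b = 32.6;  Shot 3−Shot 1: 459a + 196b = 185.2.
Solving gives a = 0.247951, b = 0.364237.
Then c = 1680.7 − a·313 − b·920 = 1267.99.
At (999, 963): z_contact = 247.70 + 350.76 + 1267.99 = 1866.46 ft.
Depth below ground = 2016.9 − 1866.46 = 150.4 ft.

150.4 ft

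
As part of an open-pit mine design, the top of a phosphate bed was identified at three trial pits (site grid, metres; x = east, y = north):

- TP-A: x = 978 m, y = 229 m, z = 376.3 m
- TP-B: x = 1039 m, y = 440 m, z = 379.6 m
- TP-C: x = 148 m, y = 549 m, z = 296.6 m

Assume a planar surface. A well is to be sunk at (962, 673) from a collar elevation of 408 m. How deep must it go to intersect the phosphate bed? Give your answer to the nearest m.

38 m

Two edge vectors: TP-A→TP-B = (61, 211, 3.3), TP-A→TP-C = (-830, 320, -79.7).
Normal n = (TP-A→TP-B) × (TP-A→TP-C) = (-17872.7, 2122.7, 194650).
So ∂z/∂x = −n_x/n_z = 0.09182 and ∂z/∂y = −n_y/n_z = −0.01091.
Intercept c from TP-A: 376.3 − 89.80 + 2.50 = 289.00.
At (962, 673): z_contact = 88.3 − 7.3 + 289.00 = 370.0 m.
Depth below ground = 408 − 370.0 = 38 m.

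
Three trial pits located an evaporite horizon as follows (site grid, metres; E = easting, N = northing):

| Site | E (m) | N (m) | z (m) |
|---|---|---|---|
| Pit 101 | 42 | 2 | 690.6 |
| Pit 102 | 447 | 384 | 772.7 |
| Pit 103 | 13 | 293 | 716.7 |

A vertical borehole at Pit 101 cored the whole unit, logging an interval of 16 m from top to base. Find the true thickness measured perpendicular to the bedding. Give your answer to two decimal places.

Let the plane be z = a·E + b·N + c.
Pit 102−Pit 101: 405a + 382b = 82.1;  Pit 103−Pit 101: −29a + 291b = 26.1.
Solving gives a = 0.10797, b = 0.10045.
|∇z| = √(a²+b²) = 0.14747, so dip δ = arctan(0.14747) = 8.39°.
True thickness = vertical thickness × cos δ = 16 × cos 8.39° = 15.83 m.

15.83 m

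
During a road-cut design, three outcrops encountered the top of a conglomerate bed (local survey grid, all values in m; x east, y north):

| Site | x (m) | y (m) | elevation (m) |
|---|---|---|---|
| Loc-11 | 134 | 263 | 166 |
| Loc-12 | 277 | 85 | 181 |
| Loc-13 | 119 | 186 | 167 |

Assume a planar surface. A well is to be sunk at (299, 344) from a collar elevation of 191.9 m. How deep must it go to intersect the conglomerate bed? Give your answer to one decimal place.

Two edge vectors: Loc-11→Loc-12 = (143, -178, 15), Loc-11→Loc-13 = (-15, -77, 1).
Normal n = (Loc-11→Loc-12) × (Loc-11→Loc-13) = (977, -368, -13681).
So ∂z/∂x = −n_x/n_z = 0.07141 and ∂z/∂y = −n_y/n_z = −0.02690.
Intercept c from Loc-11: 166 − 9.57 + 7.07 = 163.51.
At (299, 344): z_contact = 21.35 − 9.25 + 163.51 = 175.60 m.
Depth below ground = 191.9 − 175.60 = 16.3 m.

16.3 m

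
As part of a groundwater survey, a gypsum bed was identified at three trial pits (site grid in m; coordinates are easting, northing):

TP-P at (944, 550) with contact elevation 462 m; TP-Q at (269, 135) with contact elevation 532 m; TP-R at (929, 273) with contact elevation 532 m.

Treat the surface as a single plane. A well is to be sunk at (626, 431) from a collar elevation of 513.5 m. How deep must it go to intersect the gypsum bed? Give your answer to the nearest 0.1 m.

38.1 m

Let the plane be z = a·easting + b·northing + c.
TP-Q−TP-P: −675a − 415b = 70;  TP-R−TP-P: −15a − 277b = 70.
Solving gives a = 0.05344, b = −0.25560.
Then c = 462 − a·944 − b·550 = 552.13.
At (626, 431): z_contact = 33.46 − 110.16 + 552.13 = 475.42 m.
Depth below ground = 513.5 − 475.42 = 38.1 m.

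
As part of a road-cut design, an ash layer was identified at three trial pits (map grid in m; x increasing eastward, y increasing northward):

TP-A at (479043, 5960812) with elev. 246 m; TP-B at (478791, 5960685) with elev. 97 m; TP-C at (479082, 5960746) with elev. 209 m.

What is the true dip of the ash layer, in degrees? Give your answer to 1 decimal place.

36.5°

Two edge vectors: TP-A→TP-B = (-252, -127, -149), TP-A→TP-C = (39, -66, -37).
Normal n = (TP-A→TP-B) × (TP-A→TP-C) = (-5135, -15135, 21585).
So ∂z/∂x = −n_x/n_z = 0.23790 and ∂z/∂y = −n_y/n_z = 0.70118.
Gradient magnitude |∇z| = √(a² + b²) = √(0.05659 + 0.49166) = 0.74044.
True dip = arctan(0.74044) = 36.5°, dipping toward SSW (azimuth ≈ 199°).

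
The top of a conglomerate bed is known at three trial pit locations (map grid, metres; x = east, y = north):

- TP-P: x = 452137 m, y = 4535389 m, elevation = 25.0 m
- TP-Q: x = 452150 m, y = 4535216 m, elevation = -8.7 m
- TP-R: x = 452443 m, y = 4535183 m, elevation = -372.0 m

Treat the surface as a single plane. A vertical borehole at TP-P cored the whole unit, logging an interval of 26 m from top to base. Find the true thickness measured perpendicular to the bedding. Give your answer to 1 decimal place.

Let the plane be z = a·x + b·y + c.
TP-Q−TP-P: 13a − 173b = −33.7;  TP-R−TP-P: 306a − 206b = −397.
Solving gives a = −1.22839, b = 0.10249.
|∇z| = √(a²+b²) = 1.23266, so dip δ = arctan(1.23266) = 50.95°.
True thickness = vertical thickness × cos δ = 26 × cos 50.95° = 16.4 m.

16.4 m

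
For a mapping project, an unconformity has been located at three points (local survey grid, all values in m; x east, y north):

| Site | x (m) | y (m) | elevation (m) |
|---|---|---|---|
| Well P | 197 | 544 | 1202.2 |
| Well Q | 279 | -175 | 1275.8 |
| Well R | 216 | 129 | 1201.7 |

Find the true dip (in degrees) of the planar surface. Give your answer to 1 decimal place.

56.6°

Let the plane be z = a·x + b·y + c.
Well Q−Well P: 82a − 719b = 73.6;  Well R−Well P: 19a − 415b = −0.5.
Solving gives a = 1.51718, b = 0.07067.
Gradient magnitude |∇z| = √(a² + b²) = √(2.30184 + 0.00499) = 1.51883.
True dip = arctan(1.51883) = 56.6°, dipping toward W (azimuth ≈ 267°).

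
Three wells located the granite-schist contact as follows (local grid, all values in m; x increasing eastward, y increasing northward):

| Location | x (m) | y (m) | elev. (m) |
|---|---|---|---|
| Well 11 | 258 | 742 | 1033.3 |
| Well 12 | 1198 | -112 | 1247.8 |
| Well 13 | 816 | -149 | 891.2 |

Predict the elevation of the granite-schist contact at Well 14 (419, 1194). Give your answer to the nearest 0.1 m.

1489.8 m

Let the plane be z = a·x + b·y + c.
Well 12−Well 11: 940a − 854b = 214.5;  Well 13−Well 11: 558a − 891b = −142.1.
Solving gives a = 0.865557, b = 0.701550.
Then c = 1033.3 − a·258 − b·742 = 289.44.
At (419, 1194): z = 362.7 + 837.7 + 289.44 = 1489.8 m.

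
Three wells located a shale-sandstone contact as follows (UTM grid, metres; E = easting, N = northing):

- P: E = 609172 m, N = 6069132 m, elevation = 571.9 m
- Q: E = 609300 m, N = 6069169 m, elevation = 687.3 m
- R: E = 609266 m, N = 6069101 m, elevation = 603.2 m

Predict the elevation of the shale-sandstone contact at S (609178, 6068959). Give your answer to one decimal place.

416.8 m

Let the plane be z = a·E + b·N + c.
Q−P: 128a + 37b = 115.4;  R−P: 94a − 31b = 31.3.
Solving gives a = 0.635979049, b = 0.918775181.
Then c = 571.9 − a·609172 − b·6069132 = −5963016.58.
At (609178, 6068959): z = 387424.4 + 5576008.9 − 5963016.58 = 416.8 m.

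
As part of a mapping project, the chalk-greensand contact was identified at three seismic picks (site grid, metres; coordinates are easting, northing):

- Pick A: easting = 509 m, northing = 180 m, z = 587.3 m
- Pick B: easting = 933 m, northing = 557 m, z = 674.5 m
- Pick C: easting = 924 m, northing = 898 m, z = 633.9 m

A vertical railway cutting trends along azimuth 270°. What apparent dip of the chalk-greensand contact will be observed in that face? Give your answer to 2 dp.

16.93°

Let the plane be z = a·easting + b·northing + c.
Pick B−Pick A: 424a + 377b = 87.2;  Pick C−Pick A: 415a + 718b = 46.6.
Solving gives a = 0.30438, b = −0.11103.
Unit vector along 270° is (sin 270°, cos 270°) = (-1.0000, -0.0000).
Slope in that direction = a·(-1.0000) + b·(-0.0000) = −0.30438.
Apparent dip = arctan|0.30438| = 16.93° (true dip is 18.0°, so apparent ≤ true as expected).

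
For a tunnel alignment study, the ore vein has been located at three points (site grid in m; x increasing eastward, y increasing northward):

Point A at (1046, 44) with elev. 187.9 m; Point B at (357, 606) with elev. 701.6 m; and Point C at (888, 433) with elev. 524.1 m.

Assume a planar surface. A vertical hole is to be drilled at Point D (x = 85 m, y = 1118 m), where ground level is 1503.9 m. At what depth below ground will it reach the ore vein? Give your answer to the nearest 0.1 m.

355.9 m

Let the plane be z = a·x + b·y + c.
Point B−Point A: −689a + 562b = 513.7;  Point C−Point A: −158a + 389b = 336.2.
Solving gives a = −0.060733, b = 0.839599.
Then c = 187.9 − a·1046 − b·44 = 214.48.
At (85, 1118): z_contact = −5.16 + 938.67 + 214.48 = 1147.99 m.
Depth below ground = 1503.9 − 1147.99 = 355.9 m.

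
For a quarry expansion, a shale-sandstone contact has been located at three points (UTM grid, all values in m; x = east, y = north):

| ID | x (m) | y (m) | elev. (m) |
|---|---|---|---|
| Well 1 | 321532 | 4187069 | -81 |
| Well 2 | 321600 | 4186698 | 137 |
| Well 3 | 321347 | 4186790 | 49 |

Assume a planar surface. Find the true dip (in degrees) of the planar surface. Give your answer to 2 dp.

30.09°

Let the plane be z = a·x + b·y + c.
Well 2−Well 1: 68a − 371b = 218;  Well 3−Well 1: −185a − 279b = 130.
Solving gives a = 0.14373, b = −0.56126.
Gradient magnitude |∇z| = √(a² + b²) = √(0.02066 + 0.31501) = 0.57937.
True dip = arctan(0.57937) = 30.09°, dipping toward NNW (azimuth ≈ 346°).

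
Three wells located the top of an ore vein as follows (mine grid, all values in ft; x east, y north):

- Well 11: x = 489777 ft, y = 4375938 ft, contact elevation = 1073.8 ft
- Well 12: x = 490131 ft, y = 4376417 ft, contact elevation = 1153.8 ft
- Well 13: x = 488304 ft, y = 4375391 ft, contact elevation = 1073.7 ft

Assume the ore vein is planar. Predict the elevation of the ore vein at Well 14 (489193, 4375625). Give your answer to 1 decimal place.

Let the plane be z = a·x + b·y + c.
Well 12−Well 11: 354a + 479b = 80;  Well 13−Well 11: −1473a − 547b = −0.1.
Solving gives a = −0.085387036, b = 0.230119020.
Then c = 1073.8 − a·489777 − b·4375938 = −964092.16.
At (489193, 4375625): z = −41770.7 + 1006914.5 − 964092.16 = 1051.6 ft.

1051.6 ft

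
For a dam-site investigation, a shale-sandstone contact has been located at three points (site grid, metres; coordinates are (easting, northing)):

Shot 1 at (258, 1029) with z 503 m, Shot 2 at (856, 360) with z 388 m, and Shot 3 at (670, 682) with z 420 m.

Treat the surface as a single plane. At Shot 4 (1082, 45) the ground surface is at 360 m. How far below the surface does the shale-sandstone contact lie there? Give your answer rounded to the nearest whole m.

Two edge vectors: Shot 1→Shot 2 = (598, -669, -115), Shot 1→Shot 3 = (412, -347, -83).
Normal n = (Shot 1→Shot 2) × (Shot 1→Shot 3) = (15622, 2254, 68122).
So ∂z/∂E = −n_x/n_z = −0.22932 and ∂z/∂N = −n_y/n_z = −0.03309.
Intercept c from Shot 1: 503 + 59.17 + 34.05 = 596.21.
At (1082, 45): z_contact = −248.1 − 1.5 + 596.21 = 346.6 m.
Depth below ground = 360 − 346.6 = 13 m.

13 m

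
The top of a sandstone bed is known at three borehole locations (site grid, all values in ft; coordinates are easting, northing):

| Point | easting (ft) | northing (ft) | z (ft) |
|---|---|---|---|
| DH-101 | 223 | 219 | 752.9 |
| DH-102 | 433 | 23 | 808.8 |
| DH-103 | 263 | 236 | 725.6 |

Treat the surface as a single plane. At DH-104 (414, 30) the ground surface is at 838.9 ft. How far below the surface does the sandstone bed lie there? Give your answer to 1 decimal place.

Let the plane be z = a·easting + b·northing + c.
DH-102−DH-101: 210a − 196b = 55.9;  DH-103−DH-101: 40a + 17b = −27.3.
Solving gives a = −0.38567, b = −0.69842.
Then c = 752.9 − a·223 − b·219 = 991.86.
At (414, 30): z_contact = −159.67 − 20.95 + 991.86 = 811.24 ft.
Depth below ground = 838.9 − 811.24 = 27.7 ft.

27.7 ft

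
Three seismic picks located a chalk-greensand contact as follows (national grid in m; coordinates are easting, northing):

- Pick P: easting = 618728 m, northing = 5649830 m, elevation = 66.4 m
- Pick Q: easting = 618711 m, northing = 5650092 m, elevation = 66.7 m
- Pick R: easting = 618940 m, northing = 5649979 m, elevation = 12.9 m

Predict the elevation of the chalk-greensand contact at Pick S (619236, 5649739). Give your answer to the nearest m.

-55 m

Let the plane be z = a·easting + b·northing + c.
Pick Q−Pick P: −17a + 262b = 0.3;  Pick R−Pick P: 212a + 149b = −53.5.
Solving gives a = −0.24212167, b = −0.01456515.
Then c = 66.4 − a·618728 − b·5649830 = 232164.45.
At (619236, 5649739): z = −149930.5 − 82289.3 + 232164.45 = -55.3 m.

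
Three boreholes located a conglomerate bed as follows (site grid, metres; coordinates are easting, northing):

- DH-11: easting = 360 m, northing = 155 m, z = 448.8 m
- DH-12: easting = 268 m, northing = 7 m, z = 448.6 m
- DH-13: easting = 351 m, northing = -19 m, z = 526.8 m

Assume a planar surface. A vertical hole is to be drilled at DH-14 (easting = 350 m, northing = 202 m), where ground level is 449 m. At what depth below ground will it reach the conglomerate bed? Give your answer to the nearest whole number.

Let the plane be z = a·easting + b·northing + c.
DH-12−DH-11: −92a − 148b = −0.2;  DH-13−DH-11: −9a − 174b = 78.
Solving gives a = 0.78896, b = −0.48908.
Then c = 448.8 − a·360 − b·155 = 240.58.
At (350, 202): z_contact = 276.1 − 98.8 + 240.58 = 417.9 m.
Depth below ground = 449 − 417.9 = 31 m.

31 m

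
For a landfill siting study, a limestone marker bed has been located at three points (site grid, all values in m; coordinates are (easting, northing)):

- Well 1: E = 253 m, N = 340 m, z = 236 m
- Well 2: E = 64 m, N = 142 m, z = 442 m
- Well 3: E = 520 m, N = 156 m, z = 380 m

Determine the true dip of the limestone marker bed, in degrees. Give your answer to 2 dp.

Two edge vectors: Well 1→Well 2 = (-189, -198, 206), Well 1→Well 3 = (267, -184, 144).
Normal n = (Well 1→Well 2) × (Well 1→Well 3) = (9392, 82218, 87642).
So ∂z/∂E = −n_x/n_z = −0.10716 and ∂z/∂N = −n_y/n_z = −0.93811.
Gradient magnitude |∇z| = √(a² + b²) = √(0.01148 + 0.88005) = 0.94421.
True dip = arctan(0.94421) = 43.36°, dipping toward N (azimuth ≈ 007°).

43.36°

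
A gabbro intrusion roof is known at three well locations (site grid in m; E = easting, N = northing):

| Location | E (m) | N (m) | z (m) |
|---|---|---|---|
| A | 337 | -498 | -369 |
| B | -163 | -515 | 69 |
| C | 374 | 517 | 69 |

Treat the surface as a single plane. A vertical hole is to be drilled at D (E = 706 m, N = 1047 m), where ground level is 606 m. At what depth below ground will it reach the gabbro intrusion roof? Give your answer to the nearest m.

Two edge vectors: A→B = (-500, -17, 438), A→C = (37, 1015, 438).
Normal n = (A→B) × (A→C) = (-452016, 235206, -506871).
So ∂z/∂E = −n_x/n_z = −0.89178 and ∂z/∂N = −n_y/n_z = 0.46404.
Intercept c from A: -369 + 300.53 + 231.09 = 162.62.
At (706, 1047): z_contact = −629.6 + 485.8 + 162.62 = 18.9 m.
Depth below ground = 606 − 18.9 = 587 m.

587 m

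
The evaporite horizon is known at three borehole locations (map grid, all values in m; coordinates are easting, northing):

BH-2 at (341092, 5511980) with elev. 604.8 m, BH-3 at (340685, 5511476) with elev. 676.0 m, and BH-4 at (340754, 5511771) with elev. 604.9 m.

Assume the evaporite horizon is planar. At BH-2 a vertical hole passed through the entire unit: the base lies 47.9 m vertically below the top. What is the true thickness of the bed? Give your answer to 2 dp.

Two edge vectors: BH-2→BH-3 = (-407, -504, 71.2), BH-2→BH-4 = (-338, -209, 0.1).
Normal n = (BH-2→BH-3) × (BH-2→BH-4) = (14830.4, -24024.9, -85289).
So ∂z/∂easting = −n_x/n_z = 0.17388 and ∂z/∂northing = −n_y/n_z = −0.28169.
|∇z| = √(a²+b²) = 0.33103, so dip δ = arctan(0.33103) = 18.32°.
True thickness = vertical thickness × cos δ = 47.9 × cos 18.32° = 45.47 m.

45.47 m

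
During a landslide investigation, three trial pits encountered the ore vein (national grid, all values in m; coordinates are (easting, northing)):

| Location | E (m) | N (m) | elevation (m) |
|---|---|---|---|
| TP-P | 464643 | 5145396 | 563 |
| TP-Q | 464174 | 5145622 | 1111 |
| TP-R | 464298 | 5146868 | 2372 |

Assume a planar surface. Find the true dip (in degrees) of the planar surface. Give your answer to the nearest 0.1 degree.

Let the plane be z = a·E + b·N + c.
TP-Q−TP-P: −469a + 226b = 548;  TP-R−TP-P: −345a + 1472b = 1809.
Solving gives a = −0.64961, b = 1.07669.
Gradient magnitude |∇z| = √(a² + b²) = √(0.42200 + 1.15926) = 1.25748.
True dip = arctan(1.25748) = 51.5°, dipping toward SSE (azimuth ≈ 149°).

51.5°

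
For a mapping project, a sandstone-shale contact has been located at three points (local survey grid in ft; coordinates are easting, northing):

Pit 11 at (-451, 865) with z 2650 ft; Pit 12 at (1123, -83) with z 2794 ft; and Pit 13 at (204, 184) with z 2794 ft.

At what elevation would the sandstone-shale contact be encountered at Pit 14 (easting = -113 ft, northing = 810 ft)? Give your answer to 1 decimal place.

2637.3 ft

Let the plane be z = a·easting + b·northing + c.
Pit 12−Pit 11: 1574a − 948b = 144;  Pit 13−Pit 11: 655a − 681b = 144.
Solving gives a = −0.085259, b = −0.293458.
Then c = 2650 − a·-451 − b·865 = 2865.39.
At (-113, 810): z = 9.6 − 237.7 + 2865.39 = 2637.3 ft.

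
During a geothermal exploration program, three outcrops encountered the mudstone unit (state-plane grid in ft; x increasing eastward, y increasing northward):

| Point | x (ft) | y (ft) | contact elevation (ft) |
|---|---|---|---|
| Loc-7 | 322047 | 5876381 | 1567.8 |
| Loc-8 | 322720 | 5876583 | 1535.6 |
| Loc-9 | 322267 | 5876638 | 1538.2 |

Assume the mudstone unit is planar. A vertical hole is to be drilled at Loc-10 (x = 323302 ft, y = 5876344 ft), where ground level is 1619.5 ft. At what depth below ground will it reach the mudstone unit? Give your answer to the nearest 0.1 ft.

70.4 ft

Let the plane be z = a·x + b·y + c.
Loc-8−Loc-7: 673a + 202b = −32.2;  Loc-9−Loc-7: 220a + 257b = −29.6.
Solving gives a = −0.017866341, b = −0.099880953.
Then c = 1567.8 − a·322047 − b·5876381 = 594260.14.
At (323302, 5876344): z_contact = −5776.22 − 586934.84 + 594260.14 = 1549.07 ft.
Depth below ground = 1619.5 − 1549.07 = 70.4 ft.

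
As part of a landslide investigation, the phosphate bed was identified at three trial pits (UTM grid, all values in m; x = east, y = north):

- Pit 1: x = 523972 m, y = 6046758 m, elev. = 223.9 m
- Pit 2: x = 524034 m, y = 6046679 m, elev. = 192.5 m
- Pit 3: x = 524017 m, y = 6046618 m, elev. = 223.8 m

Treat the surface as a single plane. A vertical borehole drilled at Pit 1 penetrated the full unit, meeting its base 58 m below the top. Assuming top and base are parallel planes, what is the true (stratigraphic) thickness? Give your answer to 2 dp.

Let the plane be z = a·x + b·y + c.
Pit 2−Pit 1: 62a − 79b = −31.4;  Pit 3−Pit 1: 45a − 140b = −0.1.
Solving gives a = −0.85621, b = −0.27450.
|∇z| = √(a²+b²) = 0.89914, so dip δ = arctan(0.89914) = 41.96°.
True thickness = vertical thickness × cos δ = 58 × cos 41.96° = 43.13 m.

43.13 m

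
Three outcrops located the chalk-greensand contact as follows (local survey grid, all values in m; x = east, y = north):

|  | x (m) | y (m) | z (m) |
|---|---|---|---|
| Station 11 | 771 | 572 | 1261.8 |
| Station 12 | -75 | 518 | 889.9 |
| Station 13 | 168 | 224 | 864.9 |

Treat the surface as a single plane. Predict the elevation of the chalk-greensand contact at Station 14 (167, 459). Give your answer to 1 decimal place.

964.6 m

Two edge vectors: Station 11→Station 12 = (-846, -54, -371.9), Station 11→Station 13 = (-603, -348, -396.9).
Normal n = (Station 11→Station 12) × (Station 11→Station 13) = (-107988.6, -111521.7, 261846).
So ∂z/∂x = −n_x/n_z = 0.41241 and ∂z/∂y = −n_y/n_z = 0.42591.
Intercept c from Station 11: 1261.8 − 317.97 − 243.62 = 700.21.
At (167, 459): z = 68.9 + 195.5 + 700.21 = 964.6 m.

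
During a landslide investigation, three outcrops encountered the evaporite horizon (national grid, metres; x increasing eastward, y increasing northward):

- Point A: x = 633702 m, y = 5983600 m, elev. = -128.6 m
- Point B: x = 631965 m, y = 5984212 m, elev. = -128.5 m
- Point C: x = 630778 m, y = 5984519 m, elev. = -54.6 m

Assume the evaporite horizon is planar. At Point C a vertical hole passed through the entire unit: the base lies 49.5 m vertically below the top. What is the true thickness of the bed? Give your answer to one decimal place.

Two edge vectors: Point A→Point B = (-1737, 612, 0.1), Point A→Point C = (-2924, 919, 74).
Normal n = (Point A→Point B) × (Point A→Point C) = (45196.1, 128245.6, 193185).
So ∂z/∂x = −n_x/n_z = −0.23395 and ∂z/∂y = −n_y/n_z = −0.66385.
|∇z| = √(a²+b²) = 0.70387, so dip δ = arctan(0.70387) = 35.14°.
True thickness = vertical thickness × cos δ = 49.5 × cos 35.14° = 40.5 m.

40.5 m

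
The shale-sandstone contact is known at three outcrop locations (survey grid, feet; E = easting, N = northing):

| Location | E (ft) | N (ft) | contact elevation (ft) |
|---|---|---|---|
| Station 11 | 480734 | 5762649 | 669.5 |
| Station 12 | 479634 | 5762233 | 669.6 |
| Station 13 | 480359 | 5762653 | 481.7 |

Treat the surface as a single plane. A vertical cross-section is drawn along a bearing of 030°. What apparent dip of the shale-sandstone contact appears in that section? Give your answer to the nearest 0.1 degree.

41.1°

Two edge vectors: Station 11→Station 12 = (-1100, -416, 0.1), Station 11→Station 13 = (-375, 4, -187.8).
Normal n = (Station 11→Station 12) × (Station 11→Station 13) = (78124.4, -206617.5, -160400).
So ∂z/∂E = −n_x/n_z = 0.48706 and ∂z/∂N = −n_y/n_z = −1.28814.
Unit vector along 030° is (sin 30°, cos 30°) = (0.5000, 0.8660).
Slope in that direction = a·(0.5000) + b·(0.8660) = −0.87203.
Apparent dip = arctan|0.87203| = 41.1° (true dip is 54.0°, so apparent ≤ true as expected).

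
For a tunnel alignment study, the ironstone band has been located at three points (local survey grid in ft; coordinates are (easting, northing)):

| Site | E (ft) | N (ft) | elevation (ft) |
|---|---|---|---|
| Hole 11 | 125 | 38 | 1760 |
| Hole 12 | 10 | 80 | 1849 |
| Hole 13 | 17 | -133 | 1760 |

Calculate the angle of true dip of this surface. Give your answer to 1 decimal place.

Two edge vectors: Hole 11→Hole 12 = (-115, 42, 89), Hole 11→Hole 13 = (-108, -171, 0).
Normal n = (Hole 11→Hole 12) × (Hole 11→Hole 13) = (15219, -9612, 24201).
So ∂z/∂E = −n_x/n_z = −0.62886 and ∂z/∂N = −n_y/n_z = 0.39717.
Gradient magnitude |∇z| = √(a² + b²) = √(0.39546 + 0.15775) = 0.74378.
True dip = arctan(0.74378) = 36.6°, dipping toward ESE (azimuth ≈ 122°).

36.6°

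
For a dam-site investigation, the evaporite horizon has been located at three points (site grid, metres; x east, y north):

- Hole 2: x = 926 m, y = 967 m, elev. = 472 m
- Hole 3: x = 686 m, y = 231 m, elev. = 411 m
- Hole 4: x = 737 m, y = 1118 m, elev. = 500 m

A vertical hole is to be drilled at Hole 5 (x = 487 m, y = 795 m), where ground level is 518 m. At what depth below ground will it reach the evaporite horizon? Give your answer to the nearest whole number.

Let the plane be z = a·x + b·y + c.
Hole 3−Hole 2: −240a − 736b = −61;  Hole 4−Hole 2: −189a + 151b = 28.
Solving gives a = −0.06500, b = 0.10408.
Then c = 472 − a·926 − b·967 = 431.55.
At (487, 795): z_contact = −31.7 + 82.7 + 431.55 = 482.6 m.
Depth below ground = 518 − 482.6 = 35 m.

35 m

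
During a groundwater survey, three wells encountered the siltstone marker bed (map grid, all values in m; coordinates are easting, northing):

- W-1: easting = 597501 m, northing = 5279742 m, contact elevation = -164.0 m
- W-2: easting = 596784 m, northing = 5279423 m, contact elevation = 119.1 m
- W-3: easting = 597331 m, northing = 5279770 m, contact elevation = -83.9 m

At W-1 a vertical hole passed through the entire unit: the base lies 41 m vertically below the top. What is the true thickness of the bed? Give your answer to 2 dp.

Two edge vectors: W-1→W-2 = (-717, -319, 283.1), W-1→W-3 = (-170, 28, 80.1).
Normal n = (W-1→W-2) × (W-1→W-3) = (-33478.7, 9304.7, -74306).
So ∂z/∂easting = −n_x/n_z = −0.45055 and ∂z/∂northing = −n_y/n_z = 0.12522.
|∇z| = √(a²+b²) = 0.46763, so dip δ = arctan(0.46763) = 25.06°.
True thickness = vertical thickness × cos δ = 41 × cos 25.06° = 37.14 m.

37.14 m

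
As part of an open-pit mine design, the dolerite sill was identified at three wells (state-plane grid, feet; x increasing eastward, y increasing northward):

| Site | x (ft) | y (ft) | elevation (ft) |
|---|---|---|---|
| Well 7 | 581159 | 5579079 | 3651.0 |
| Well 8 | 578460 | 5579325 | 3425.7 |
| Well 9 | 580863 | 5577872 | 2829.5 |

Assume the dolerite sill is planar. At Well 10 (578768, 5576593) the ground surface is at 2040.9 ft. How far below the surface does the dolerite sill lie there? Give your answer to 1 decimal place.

335.4 ft

Let the plane be z = a·x + b·y + c.
Well 8−Well 7: −2699a + 246b = −225.3;  Well 9−Well 7: −296a − 1207b = −821.5.
Solving gives a = 0.142328425, b = 0.645709019.
Then c = 3651 − a·581159 − b·5579079 = −3681526.07.
At (578768, 5576593): z_contact = 82375.14 + 3600856.40 − 3681526.07 = 1705.46 ft.
Depth below ground = 2040.9 − 1705.46 = 335.4 ft.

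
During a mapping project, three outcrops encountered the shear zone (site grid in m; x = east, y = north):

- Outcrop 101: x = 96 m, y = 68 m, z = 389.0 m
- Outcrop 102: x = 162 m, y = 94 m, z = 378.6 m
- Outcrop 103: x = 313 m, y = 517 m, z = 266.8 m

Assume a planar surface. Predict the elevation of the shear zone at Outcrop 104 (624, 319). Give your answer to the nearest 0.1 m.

295.4 m

Two edge vectors: Outcrop 101→Outcrop 102 = (66, 26, -10.4), Outcrop 101→Outcrop 103 = (217, 449, -122.2).
Normal n = (Outcrop 101→Outcrop 102) × (Outcrop 101→Outcrop 103) = (1492.4, 5808.4, 23992).
So ∂z/∂x = −n_x/n_z = −0.06220 and ∂z/∂y = −n_y/n_z = −0.24210.
Intercept c from Outcrop 101: 389 + 5.97 + 16.46 = 411.43.
At (624, 319): z = −38.8 − 77.2 + 411.43 = 295.4 m.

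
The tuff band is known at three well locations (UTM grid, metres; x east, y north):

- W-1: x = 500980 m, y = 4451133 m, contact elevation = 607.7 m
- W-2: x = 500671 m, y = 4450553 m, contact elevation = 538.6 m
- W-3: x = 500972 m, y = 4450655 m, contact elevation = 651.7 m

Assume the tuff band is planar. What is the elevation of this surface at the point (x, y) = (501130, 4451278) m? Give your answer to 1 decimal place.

654.7 m

Two edge vectors: W-1→W-2 = (-309, -580, -69.1), W-1→W-3 = (-8, -478, 44).
Normal n = (W-1→W-2) × (W-1→W-3) = (-58549.8, 14148.8, 143062).
So ∂z/∂x = −n_x/n_z = 0.409261719 and ∂z/∂y = −n_y/n_z = −0.098899778.
Intercept c from W-1: 607.7 − 205031.94 + 440216.06 = 235791.83.
At (501130, 4451278): z = 205093.3 − 440230.4 + 235791.83 = 654.7 m.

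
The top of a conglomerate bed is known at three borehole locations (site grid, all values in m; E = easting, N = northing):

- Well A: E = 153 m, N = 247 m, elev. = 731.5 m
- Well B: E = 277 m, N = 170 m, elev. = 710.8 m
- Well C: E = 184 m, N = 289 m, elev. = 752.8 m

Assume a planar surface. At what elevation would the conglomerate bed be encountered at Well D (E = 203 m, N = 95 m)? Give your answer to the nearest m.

671 m

Let the plane be z = a·E + b·N + c.
Well B−Well A: 124a − 77b = −20.7;  Well C−Well A: 31a + 42b = 21.3.
Solving gives a = 0.10147, b = 0.43224.
Then c = 731.5 − a·153 − b·247 = 609.21.
At (203, 95): z = 20.6 + 41.1 + 609.21 = 670.9 m.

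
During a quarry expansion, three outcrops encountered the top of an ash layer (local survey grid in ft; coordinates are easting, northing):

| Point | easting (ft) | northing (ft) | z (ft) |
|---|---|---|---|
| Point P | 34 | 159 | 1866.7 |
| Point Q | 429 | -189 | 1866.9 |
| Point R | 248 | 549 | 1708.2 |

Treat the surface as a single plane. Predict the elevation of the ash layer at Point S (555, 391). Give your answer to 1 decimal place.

1677.5 ft

Two edge vectors: Point P→Point Q = (395, -348, 0.2), Point P→Point R = (214, 390, -158.5).
Normal n = (Point P→Point Q) × (Point P→Point R) = (55080, 62650.3, 228522).
So ∂z/∂easting = −n_x/n_z = −0.24103 and ∂z/∂northing = −n_y/n_z = −0.27415.
Intercept c from Point P: 1866.7 + 8.19 + 43.59 = 1918.49.
At (555, 391): z = −133.8 − 107.2 + 1918.49 = 1677.5 ft.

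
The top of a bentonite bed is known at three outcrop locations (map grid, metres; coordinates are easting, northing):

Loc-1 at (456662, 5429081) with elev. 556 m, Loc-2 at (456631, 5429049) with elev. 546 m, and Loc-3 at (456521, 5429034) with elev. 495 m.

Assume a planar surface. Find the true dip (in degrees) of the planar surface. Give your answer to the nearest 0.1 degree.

Let the plane be z = a·easting + b·northing + c.
Loc-2−Loc-1: −31a − 32b = −10;  Loc-3−Loc-1: −141a − 47b = −61.
Solving gives a = 0.48511, b = −0.15745.
Gradient magnitude |∇z| = √(a² + b²) = √(0.23533 + 0.02479) = 0.51002.
True dip = arctan(0.51002) = 27.0°, dipping toward WNW (azimuth ≈ 288°).

27.0°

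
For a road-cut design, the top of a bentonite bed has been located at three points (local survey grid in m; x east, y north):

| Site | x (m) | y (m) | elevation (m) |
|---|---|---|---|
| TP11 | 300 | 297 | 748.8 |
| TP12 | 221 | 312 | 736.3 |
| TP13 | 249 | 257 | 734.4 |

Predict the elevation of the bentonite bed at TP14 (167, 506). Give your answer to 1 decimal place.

Let the plane be z = a·x + b·y + c.
TP12−TP11: −79a + 15b = −12.5;  TP13−TP11: −51a − 40b = −14.4.
Solving gives a = 0.18242, b = 0.12741.
Then c = 748.8 − a·300 − b·297 = 656.23.
At (167, 506): z = 30.5 + 64.5 + 656.23 = 751.2 m.

751.2 m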